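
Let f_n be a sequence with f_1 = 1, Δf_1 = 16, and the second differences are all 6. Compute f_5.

Build the table forward from the leading diagonal:
Δ²: 6, 6, 6, 6, 6
Δ: 16, 22, 28, 34, 40
f: 1, 17, 39, 67, 101

101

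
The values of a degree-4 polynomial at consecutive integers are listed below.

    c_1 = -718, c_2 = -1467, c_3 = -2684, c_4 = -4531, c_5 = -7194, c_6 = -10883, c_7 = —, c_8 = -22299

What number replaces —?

Using the first 6 terms:
Δ: -749  -1217  -1847  -2663  -3689
Δ²: -468  -630  -816  -1026
Δ³: -162  -186  -210
Δ⁴: -24  -24
Constant fourth difference = -24.
Extend forward: -210 − 24 = -234;  -1026 − 234 = -1260;  -3689 − 1260 = -4949;  -10883 − 4949 = -15832

-15832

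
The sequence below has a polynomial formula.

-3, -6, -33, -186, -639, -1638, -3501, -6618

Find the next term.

-11451

First differences: -3, -27, -153, -453, -999, -1863, -3117
Second differences: -24, -126, -300, -546, -864, -1254
Third differences: -102, -174, -246, -318, -390
Fourth differences: -72, -72, -72, -72
The fourth differences are constant (-72).
-390 − 72 = -462;  -1254 − 462 = -1716;  -3117 − 1716 = -4833;  -6618 − 4833 = -11451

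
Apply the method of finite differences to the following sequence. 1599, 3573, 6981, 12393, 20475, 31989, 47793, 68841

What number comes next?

1974, 3408, 5412, 8082, 11514, 15804, 21048
1434, 2004, 2670, 3432, 4290, 5244
570, 666, 762, 858, 954
96, 96, 96, 96
Constant fourth difference = 96, so extend:
954 + 96 = 1050;  5244 + 1050 = 6294;  21048 + 6294 = 27342;  68841 + 27342 = 96183

96183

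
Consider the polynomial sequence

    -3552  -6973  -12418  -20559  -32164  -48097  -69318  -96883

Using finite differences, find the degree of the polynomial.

4

D1: -3421, -5445, -8141, -11605, -15933, -21221, -27565
D2: -2024, -2696, -3464, -4328, -5288, -6344
D3: -672, -768, -864, -960, -1056
D4: -96, -96, -96, -96
The fourth differences are constant, so the polynomial has degree 4.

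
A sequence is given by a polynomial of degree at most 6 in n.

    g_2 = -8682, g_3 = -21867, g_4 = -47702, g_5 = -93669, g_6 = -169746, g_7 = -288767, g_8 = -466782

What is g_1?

Δ: -13185, -25835, -45967, -76077, -119021, -178015
Δ²: -12650, -20132, -30110, -42944, -58994
Δ³: -7482, -9978, -12834, -16050
Δ⁴: -2496, -2856, -3216
Δ⁵: -360, -360
The fifth differences are constant at -360.
Work back: -2496 + 360 = -2136;  -7482 + 2136 = -5346;  -12650 + 5346 = -7304;  -13185 + 7304 = -5881;  -8682 + 5881 = -2801

-2801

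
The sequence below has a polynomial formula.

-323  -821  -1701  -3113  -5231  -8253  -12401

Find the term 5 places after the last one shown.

D1: -498, -880, -1412, -2118, -3022, -4148
D2: -382, -532, -706, -904, -1126
D3: -150, -174, -198, -222
D4: -24, -24, -24
The fourth differences are constant (-24).
-222 − 24 = -246;  -1126 − 246 = -1372;  -4148 − 1372 = -5520;  -12401 − 5520 = -17921
-246 − 24 = -270;  -1372 − 270 = -1642;  -5520 − 1642 = -7162;  -17921 − 7162 = -25083
-270 − 24 = -294;  -1642 − 294 = -1936;  -7162 − 1936 = -9098;  -25083 − 9098 = -34181
-294 − 24 = -318;  -1936 − 318 = -2254;  -9098 − 2254 = -11352;  -34181 − 11352 = -45533
-318 − 24 = -342;  -2254 − 342 = -2596;  -11352 − 2596 = -13948;  -45533 − 13948 = -59481

-59481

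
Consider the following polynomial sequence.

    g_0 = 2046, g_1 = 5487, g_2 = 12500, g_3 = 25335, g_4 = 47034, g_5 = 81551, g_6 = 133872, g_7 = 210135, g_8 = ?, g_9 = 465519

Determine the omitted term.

Using the first 8 terms:
First differences: 3441  7013  12835  21699  34517  52321  76263
Second differences: 3572  5822  8864  12818  17804  23942
Third differences: 2250  3042  3954  4986  6138
Fourth differences: 792  912  1032  1152
Fifth differences: 120  120  120
Constant fifth difference = 120.
Extend forward: 1152 + 120 = 1272;  6138 + 1272 = 7410;  23942 + 7410 = 31352;  76263 + 31352 = 107615;  210135 + 107615 = 317750

317750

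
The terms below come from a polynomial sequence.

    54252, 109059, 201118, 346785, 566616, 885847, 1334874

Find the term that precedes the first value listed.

24061

Δ: 54807, 92059, 145667, 219831, 319231, 449027
Δ²: 37252, 53608, 74164, 99400, 129796
Δ³: 16356, 20556, 25236, 30396
Δ⁴: 4200, 4680, 5160
Δ⁵: 480, 480
The fifth differences are constant at 480.
Work back: 4200 − 480 = 3720;  16356 − 3720 = 12636;  37252 − 12636 = 24616;  54807 − 24616 = 30191;  54252 − 30191 = 24061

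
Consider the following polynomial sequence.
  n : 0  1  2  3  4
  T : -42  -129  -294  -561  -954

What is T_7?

First differences: -87 , -165 , -267 , -393
Second differences: -78 , -102 , -126
Third differences: -24 , -24
Third differences constant at -24.
-126 − 24 = -150;  -393 − 150 = -543;  -954 − 543 = -1497
-150 − 24 = -174;  -543 − 174 = -717;  -1497 − 717 = -2214
-174 − 24 = -198;  -717 − 198 = -915;  -2214 − 915 = -3129

-3129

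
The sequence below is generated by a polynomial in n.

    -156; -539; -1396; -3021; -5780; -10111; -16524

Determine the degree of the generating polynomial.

Δ: -383, -857, -1625, -2759, -4331, -6413
Δ²: -474, -768, -1134, -1572, -2082
Δ³: -294, -366, -438, -510
Δ⁴: -72, -72, -72
The fourth differences are constant, so the polynomial has degree 4.

4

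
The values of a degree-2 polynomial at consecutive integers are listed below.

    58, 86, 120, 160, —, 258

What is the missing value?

Using the first 4 terms:
28  34  40
6  6
Constant second difference = 6.
Extend forward: 40 + 6 = 46;  160 + 46 = 206

206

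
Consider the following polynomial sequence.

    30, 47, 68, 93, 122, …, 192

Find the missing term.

155

Using the first 5 terms:
17  21  25  29
4  4  4
Constant second difference = 4.
Extend forward: 29 + 4 = 33;  122 + 33 = 155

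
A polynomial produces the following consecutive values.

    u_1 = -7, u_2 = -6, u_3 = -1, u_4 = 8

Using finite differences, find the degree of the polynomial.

2

First differences: 1, 5, 9
Second differences: 4, 4
The second differences are constant, so the polynomial has degree 2.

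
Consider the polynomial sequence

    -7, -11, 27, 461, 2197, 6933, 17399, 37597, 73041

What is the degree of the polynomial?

D1: -4, 38, 434, 1736, 4736, 10466, 20198, 35444
D2: 42, 396, 1302, 3000, 5730, 9732, 15246
D3: 354, 906, 1698, 2730, 4002, 5514
D4: 552, 792, 1032, 1272, 1512
D5: 240, 240, 240, 240
The fifth differences are constant, so the polynomial has degree 5.

5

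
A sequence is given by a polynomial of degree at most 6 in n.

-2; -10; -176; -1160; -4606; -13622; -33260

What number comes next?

-70996

Δ: -8 , -166 , -984 , -3446 , -9016 , -19638
Δ²: -158 , -818 , -2462 , -5570 , -10622
Δ³: -660 , -1644 , -3108 , -5052
Δ⁴: -984 , -1464 , -1944
Δ⁵: -480 , -480
Fifth differences constant at -480.
-1944 − 480 = -2424;  -5052 − 2424 = -7476;  -10622 − 7476 = -18098;  -19638 − 18098 = -37736;  -33260 − 37736 = -70996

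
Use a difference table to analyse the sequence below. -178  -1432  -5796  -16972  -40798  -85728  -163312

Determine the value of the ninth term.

Δ: -1254 , -4364 , -11176 , -23826 , -44930 , -77584
Δ²: -3110 , -6812 , -12650 , -21104 , -32654
Δ³: -3702 , -5838 , -8454 , -11550
Δ⁴: -2136 , -2616 , -3096
Δ⁵: -480 , -480
Fifth differences constant at -480.
-3096 − 480 = -3576;  -11550 − 3576 = -15126;  -32654 − 15126 = -47780;  -77584 − 47780 = -125364;  -163312 − 125364 = -288676
-3576 − 480 = -4056;  -15126 − 4056 = -19182;  -47780 − 19182 = -66962;  -125364 − 66962 = -192326;  -288676 − 192326 = -481002

-481002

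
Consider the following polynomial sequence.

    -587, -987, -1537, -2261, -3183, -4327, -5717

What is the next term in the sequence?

-7377

First differences: -400 , -550 , -724 , -922 , -1144 , -1390
Second differences: -150 , -174 , -198 , -222 , -246
Third differences: -24 , -24 , -24 , -24
Constant third difference = -24, so extend:
-246 − 24 = -270;  -1390 − 270 = -1660;  -5717 − 1660 = -7377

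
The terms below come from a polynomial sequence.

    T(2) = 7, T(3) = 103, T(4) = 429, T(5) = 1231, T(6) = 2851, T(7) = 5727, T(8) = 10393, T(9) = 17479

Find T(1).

-9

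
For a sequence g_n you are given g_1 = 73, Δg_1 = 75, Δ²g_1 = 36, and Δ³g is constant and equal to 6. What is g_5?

613

Build the table forward from the leading diagonal:
Third differences: 6  6  6  6  6
Second differences: 36  42  48  54  60
First differences: 75  111  153  201  255
g: 73  148  259  412  613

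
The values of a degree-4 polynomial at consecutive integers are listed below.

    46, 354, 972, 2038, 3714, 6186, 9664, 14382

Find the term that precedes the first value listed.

308  618  1066  1676  2472  3478  4718
310  448  610  796  1006  1240
138  162  186  210  234
24  24  24  24
The fourth differences are constant at 24.
Work back: 138 − 24 = 114;  310 − 114 = 196;  308 − 196 = 112;  46 − 112 = -66

-66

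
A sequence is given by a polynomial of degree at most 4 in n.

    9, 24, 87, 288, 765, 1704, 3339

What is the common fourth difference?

48

Δ: 15, 63, 201, 477, 939, 1635
Δ²: 48, 138, 276, 462, 696
Δ³: 90, 138, 186, 234
Δ⁴: 48, 48, 48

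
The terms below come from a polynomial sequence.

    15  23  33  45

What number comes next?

59

Δ: 8, 10, 12
Δ²: 2, 2
The second differences are constant (2).
12 + 2 = 14;  45 + 14 = 59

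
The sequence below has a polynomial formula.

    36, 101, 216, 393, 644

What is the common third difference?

12

D1: 65, 115, 177, 251
D2: 50, 62, 74
D3: 12, 12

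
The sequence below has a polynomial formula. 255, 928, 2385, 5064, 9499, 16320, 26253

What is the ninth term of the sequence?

58839

First differences: 673  1457  2679  4435  6821  9933
Second differences: 784  1222  1756  2386  3112
Third differences: 438  534  630  726
Fourth differences: 96  96  96
Constant fourth difference = 96, so extend:
726 + 96 = 822;  3112 + 822 = 3934;  9933 + 3934 = 13867;  26253 + 13867 = 40120
822 + 96 = 918;  3934 + 918 = 4852;  13867 + 4852 = 18719;  40120 + 18719 = 58839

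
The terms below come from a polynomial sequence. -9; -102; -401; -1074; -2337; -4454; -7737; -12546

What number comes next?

-19289

-93  -299  -673  -1263  -2117  -3283  -4809
-206  -374  -590  -854  -1166  -1526
-168  -216  -264  -312  -360
-48  -48  -48  -48
Fourth differences constant at -48.
-360 − 48 = -408;  -1526 − 408 = -1934;  -4809 − 1934 = -6743;  -12546 − 6743 = -19289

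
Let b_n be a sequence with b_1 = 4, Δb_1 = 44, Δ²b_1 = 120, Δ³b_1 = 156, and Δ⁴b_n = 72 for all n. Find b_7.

Build the table forward from the leading diagonal:
Fourth differences: 72, 72, 72, 72, 72, 72, 72
Third differences: 156, 228, 300, 372, 444, 516, 588
Second differences: 120, 276, 504, 804, 1176, 1620, 2136
First differences: 44, 164, 440, 944, 1748, 2924, 4544
b: 4, 48, 212, 652, 1596, 3344, 6268

6268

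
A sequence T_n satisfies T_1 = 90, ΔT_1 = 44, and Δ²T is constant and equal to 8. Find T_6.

Build the table forward from the leading diagonal:
D2: 8  8  8  8  8  8
D1: 44  52  60  68  76  84
T: 90  134  186  246  314  390

390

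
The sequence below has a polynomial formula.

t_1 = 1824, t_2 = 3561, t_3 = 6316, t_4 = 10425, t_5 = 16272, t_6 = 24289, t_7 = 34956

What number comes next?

48801

Δ: 1737  2755  4109  5847  8017  10667
Δ²: 1018  1354  1738  2170  2650
Δ³: 336  384  432  480
Δ⁴: 48  48  48
The fourth differences are constant (48).
480 + 48 = 528;  2650 + 528 = 3178;  10667 + 3178 = 13845;  34956 + 13845 = 48801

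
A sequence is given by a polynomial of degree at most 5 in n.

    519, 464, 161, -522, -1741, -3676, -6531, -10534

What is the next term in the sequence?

-15937

-55 , -303 , -683 , -1219 , -1935 , -2855 , -4003
-248 , -380 , -536 , -716 , -920 , -1148
-132 , -156 , -180 , -204 , -228
-24 , -24 , -24 , -24
Constant fourth difference = -24, so extend:
-228 − 24 = -252;  -1148 − 252 = -1400;  -4003 − 1400 = -5403;  -10534 − 5403 = -15937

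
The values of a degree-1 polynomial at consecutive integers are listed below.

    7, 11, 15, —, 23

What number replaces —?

Using the first 3 terms:
D1: 4, 4
Constant first difference = 4.
Extend forward: 15 + 4 = 19

19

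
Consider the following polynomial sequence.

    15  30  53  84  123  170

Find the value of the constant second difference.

8

Δ: 15, 23, 31, 39, 47
Δ²: 8, 8, 8, 8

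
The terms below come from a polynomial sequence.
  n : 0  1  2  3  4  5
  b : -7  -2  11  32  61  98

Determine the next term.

143

5 , 13 , 21 , 29 , 37
8 , 8 , 8 , 8
Second differences constant at 8.
37 + 8 = 45;  98 + 45 = 143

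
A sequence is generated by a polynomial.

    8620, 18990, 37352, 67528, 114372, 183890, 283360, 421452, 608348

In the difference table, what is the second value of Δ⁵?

120

Δ: 10370, 18362, 30176, 46844, 69518, 99470, 138092, 186896
Δ²: 7992, 11814, 16668, 22674, 29952, 38622, 48804
Δ³: 3822, 4854, 6006, 7278, 8670, 10182
Δ⁴: 1032, 1152, 1272, 1392, 1512
Δ⁵: 120, 120, 120, 120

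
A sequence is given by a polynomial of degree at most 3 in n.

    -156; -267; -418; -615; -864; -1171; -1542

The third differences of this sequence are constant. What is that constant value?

-6

Δ: -111, -151, -197, -249, -307, -371
Δ²: -40, -46, -52, -58, -64
Δ³: -6, -6, -6, -6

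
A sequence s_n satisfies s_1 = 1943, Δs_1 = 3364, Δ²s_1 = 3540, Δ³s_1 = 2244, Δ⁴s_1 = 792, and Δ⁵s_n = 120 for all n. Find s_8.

Build the table forward from the leading diagonal:
Δ⁵: 120, 120, 120, 120, 120, 120, 120, 120
Δ⁴: 792, 912, 1032, 1152, 1272, 1392, 1512, 1632
Δ³: 2244, 3036, 3948, 4980, 6132, 7404, 8796, 10308
Δ²: 3540, 5784, 8820, 12768, 17748, 23880, 31284, 40080
Δ: 3364, 6904, 12688, 21508, 34276, 52024, 75904, 107188
s: 1943, 5307, 12211, 24899, 46407, 80683, 132707, 208611

208611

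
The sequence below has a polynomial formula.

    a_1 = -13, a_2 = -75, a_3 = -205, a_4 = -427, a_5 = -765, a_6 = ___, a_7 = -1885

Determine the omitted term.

-1243

Using the first 5 terms:
-62, -130, -222, -338
-68, -92, -116
-24, -24
Constant third difference = -24.
Extend forward: -116 − 24 = -140;  -338 − 140 = -478;  -765 − 478 = -1243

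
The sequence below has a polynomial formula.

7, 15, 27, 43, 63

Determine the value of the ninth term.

D1: 8 , 12 , 16 , 20
D2: 4 , 4 , 4
Constant second difference = 4, so extend:
20 + 4 = 24;  63 + 24 = 87
24 + 4 = 28;  87 + 28 = 115
28 + 4 = 32;  115 + 32 = 147
32 + 4 = 36;  147 + 36 = 183

183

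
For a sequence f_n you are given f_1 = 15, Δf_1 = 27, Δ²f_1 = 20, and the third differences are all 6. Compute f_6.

410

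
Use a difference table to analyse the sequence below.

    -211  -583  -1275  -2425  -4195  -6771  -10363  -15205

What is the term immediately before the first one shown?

First differences: -372  -692  -1150  -1770  -2576  -3592  -4842
Second differences: -320  -458  -620  -806  -1016  -1250
Third differences: -138  -162  -186  -210  -234
Fourth differences: -24  -24  -24  -24
The fourth differences are constant at -24.
Work back: -138 + 24 = -114;  -320 + 114 = -206;  -372 + 206 = -166;  -211 + 166 = -45

-45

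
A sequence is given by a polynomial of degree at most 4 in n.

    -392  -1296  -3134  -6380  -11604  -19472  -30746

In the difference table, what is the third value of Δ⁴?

D1: -904, -1838, -3246, -5224, -7868, -11274
D2: -934, -1408, -1978, -2644, -3406
D3: -474, -570, -666, -762
D4: -96, -96, -96

-96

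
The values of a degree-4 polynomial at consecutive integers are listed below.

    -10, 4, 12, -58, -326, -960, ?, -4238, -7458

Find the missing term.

Using the first 6 terms:
First differences: 14  8  -70  -268  -634
Second differences: -6  -78  -198  -366
Third differences: -72  -120  -168
Fourth differences: -48  -48
Constant fourth difference = -48.
Extend forward: -168 − 48 = -216;  -366 − 216 = -582;  -634 − 582 = -1216;  -960 − 1216 = -2176

-2176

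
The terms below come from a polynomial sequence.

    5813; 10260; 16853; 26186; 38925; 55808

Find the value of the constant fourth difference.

First differences: 4447, 6593, 9333, 12739, 16883
Second differences: 2146, 2740, 3406, 4144
Third differences: 594, 666, 738
Fourth differences: 72, 72

72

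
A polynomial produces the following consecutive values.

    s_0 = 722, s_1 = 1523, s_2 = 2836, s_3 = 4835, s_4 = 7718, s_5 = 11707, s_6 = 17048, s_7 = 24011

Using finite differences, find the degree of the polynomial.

4

801, 1313, 1999, 2883, 3989, 5341, 6963
512, 686, 884, 1106, 1352, 1622
174, 198, 222, 246, 270
24, 24, 24, 24
The fourth differences are constant, so the polynomial has degree 4.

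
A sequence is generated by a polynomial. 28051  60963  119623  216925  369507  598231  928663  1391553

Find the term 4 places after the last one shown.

5391013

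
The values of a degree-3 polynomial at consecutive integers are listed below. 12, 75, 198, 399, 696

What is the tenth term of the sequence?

Δ: 63  123  201  297
Δ²: 60  78  96
Δ³: 18  18
Third differences constant at 18.
96 + 18 = 114;  297 + 114 = 411;  696 + 411 = 1107
114 + 18 = 132;  411 + 132 = 543;  1107 + 543 = 1650
132 + 18 = 150;  543 + 150 = 693;  1650 + 693 = 2343
150 + 18 = 168;  693 + 168 = 861;  2343 + 861 = 3204
168 + 18 = 186;  861 + 186 = 1047;  3204 + 1047 = 4251

4251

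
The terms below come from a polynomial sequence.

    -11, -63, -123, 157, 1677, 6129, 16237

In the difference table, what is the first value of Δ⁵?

240

Δ: -52, -60, 280, 1520, 4452, 10108
Δ²: -8, 340, 1240, 2932, 5656
Δ³: 348, 900, 1692, 2724
Δ⁴: 552, 792, 1032
Δ⁵: 240, 240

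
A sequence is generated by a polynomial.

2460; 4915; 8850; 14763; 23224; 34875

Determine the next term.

Δ: 2455, 3935, 5913, 8461, 11651
Δ²: 1480, 1978, 2548, 3190
Δ³: 498, 570, 642
Δ⁴: 72, 72
Fourth differences constant at 72.
642 + 72 = 714;  3190 + 714 = 3904;  11651 + 3904 = 15555;  34875 + 15555 = 50430

50430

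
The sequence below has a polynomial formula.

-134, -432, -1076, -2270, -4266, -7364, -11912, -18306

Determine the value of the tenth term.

-38456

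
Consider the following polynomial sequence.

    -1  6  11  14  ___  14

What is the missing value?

Using the first 4 terms:
Δ: 7, 5, 3
Δ²: -2, -2
Constant second difference = -2.
Extend forward: 3 − 2 = 1;  14 + 1 = 15

15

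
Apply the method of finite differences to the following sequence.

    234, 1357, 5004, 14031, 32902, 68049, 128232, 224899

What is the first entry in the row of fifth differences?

D1: 1123, 3647, 9027, 18871, 35147, 60183, 96667
D2: 2524, 5380, 9844, 16276, 25036, 36484
D3: 2856, 4464, 6432, 8760, 11448
D4: 1608, 1968, 2328, 2688
D5: 360, 360, 360

360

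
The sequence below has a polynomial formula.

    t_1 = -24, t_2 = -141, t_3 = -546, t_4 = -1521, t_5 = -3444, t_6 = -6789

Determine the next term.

-12126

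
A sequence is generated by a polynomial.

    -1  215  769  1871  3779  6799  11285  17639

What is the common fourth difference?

48

D1: 216, 554, 1102, 1908, 3020, 4486, 6354
D2: 338, 548, 806, 1112, 1466, 1868
D3: 210, 258, 306, 354, 402
D4: 48, 48, 48, 48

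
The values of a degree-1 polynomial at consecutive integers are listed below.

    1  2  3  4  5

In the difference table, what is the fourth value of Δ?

Δ: 1, 1, 1, 1

1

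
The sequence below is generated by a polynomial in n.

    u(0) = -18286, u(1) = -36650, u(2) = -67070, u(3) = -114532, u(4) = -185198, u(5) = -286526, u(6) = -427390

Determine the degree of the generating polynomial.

First differences: -18364, -30420, -47462, -70666, -101328, -140864
Second differences: -12056, -17042, -23204, -30662, -39536
Third differences: -4986, -6162, -7458, -8874
Fourth differences: -1176, -1296, -1416
Fifth differences: -120, -120
The fifth differences are constant, so the polynomial has degree 5.

5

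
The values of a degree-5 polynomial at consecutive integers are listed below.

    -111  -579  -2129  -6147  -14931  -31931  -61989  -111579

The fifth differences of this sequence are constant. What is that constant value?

-240

D1: -468, -1550, -4018, -8784, -17000, -30058, -49590
D2: -1082, -2468, -4766, -8216, -13058, -19532
D3: -1386, -2298, -3450, -4842, -6474
D4: -912, -1152, -1392, -1632
D5: -240, -240, -240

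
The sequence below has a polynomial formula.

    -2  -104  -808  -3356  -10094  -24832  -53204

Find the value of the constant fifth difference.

-360

D1: -102, -704, -2548, -6738, -14738, -28372
D2: -602, -1844, -4190, -8000, -13634
D3: -1242, -2346, -3810, -5634
D4: -1104, -1464, -1824
D5: -360, -360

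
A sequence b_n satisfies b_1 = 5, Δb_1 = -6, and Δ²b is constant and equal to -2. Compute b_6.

-45

Build the table forward from the leading diagonal:
Δ²: -2  -2  -2  -2  -2  -2
Δ: -6  -8  -10  -12  -14  -16
b: 5  -1  -9  -19  -31  -45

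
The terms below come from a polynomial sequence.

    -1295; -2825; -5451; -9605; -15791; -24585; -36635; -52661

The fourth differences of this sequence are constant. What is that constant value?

Δ: -1530, -2626, -4154, -6186, -8794, -12050, -16026
Δ²: -1096, -1528, -2032, -2608, -3256, -3976
Δ³: -432, -504, -576, -648, -720
Δ⁴: -72, -72, -72, -72

-72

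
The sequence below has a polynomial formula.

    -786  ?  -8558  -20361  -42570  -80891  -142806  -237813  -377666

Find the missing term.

Using the last 7 terms:
Δ: -11803  -22209  -38321  -61915  -95007  -139853
Δ²: -10406  -16112  -23594  -33092  -44846
Δ³: -5706  -7482  -9498  -11754
Δ⁴: -1776  -2016  -2256
Δ⁵: -240  -240
Constant fifth difference = -240.
Extend backward: -1776 + 240 = -1536;  -5706 + 1536 = -4170;  -10406 + 4170 = -6236;  -11803 + 6236 = -5567;  -8558 + 5567 = -2991

-2991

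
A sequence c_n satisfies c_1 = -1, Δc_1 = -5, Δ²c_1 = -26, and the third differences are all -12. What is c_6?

Build the table forward from the leading diagonal:
D3: -12, -12, -12, -12, -12, -12
D2: -26, -38, -50, -62, -74, -86
D1: -5, -31, -69, -119, -181, -255
c: -1, -6, -37, -106, -225, -406

-406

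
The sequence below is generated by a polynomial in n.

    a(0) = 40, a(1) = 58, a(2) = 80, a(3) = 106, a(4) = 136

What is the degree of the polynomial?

Δ: 18, 22, 26, 30
Δ²: 4, 4, 4
The second differences are constant, so the polynomial has degree 2.

2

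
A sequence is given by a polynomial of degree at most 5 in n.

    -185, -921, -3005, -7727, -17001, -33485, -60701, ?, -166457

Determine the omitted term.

-103155

Using the first 7 terms:
First differences: -736  -2084  -4722  -9274  -16484  -27216
Second differences: -1348  -2638  -4552  -7210  -10732
Third differences: -1290  -1914  -2658  -3522
Fourth differences: -624  -744  -864
Fifth differences: -120  -120
Constant fifth difference = -120.
Extend forward: -864 − 120 = -984;  -3522 − 984 = -4506;  -10732 − 4506 = -15238;  -27216 − 15238 = -42454;  -60701 − 42454 = -103155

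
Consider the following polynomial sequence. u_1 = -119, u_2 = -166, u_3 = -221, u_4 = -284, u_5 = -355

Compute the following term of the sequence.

-434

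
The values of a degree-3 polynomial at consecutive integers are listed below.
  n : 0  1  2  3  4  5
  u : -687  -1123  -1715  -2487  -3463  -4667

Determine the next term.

First differences: -436  -592  -772  -976  -1204
Second differences: -156  -180  -204  -228
Third differences: -24  -24  -24
Third differences constant at -24.
-228 − 24 = -252;  -1204 − 252 = -1456;  -4667 − 1456 = -6123

-6123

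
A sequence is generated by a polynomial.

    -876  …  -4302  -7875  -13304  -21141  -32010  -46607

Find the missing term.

Using the last 6 terms:
First differences: -3573  -5429  -7837  -10869  -14597
Second differences: -1856  -2408  -3032  -3728
Third differences: -552  -624  -696
Fourth differences: -72  -72
Constant fourth difference = -72.
Extend backward: -552 + 72 = -480;  -1856 + 480 = -1376;  -3573 + 1376 = -2197;  -4302 + 2197 = -2105

-2105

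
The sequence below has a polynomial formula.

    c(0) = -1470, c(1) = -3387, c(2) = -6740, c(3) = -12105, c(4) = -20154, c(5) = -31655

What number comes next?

-1917, -3353, -5365, -8049, -11501
-1436, -2012, -2684, -3452
-576, -672, -768
-96, -96
Constant fourth difference = -96, so extend:
-768 − 96 = -864;  -3452 − 864 = -4316;  -11501 − 4316 = -15817;  -31655 − 15817 = -47472

-47472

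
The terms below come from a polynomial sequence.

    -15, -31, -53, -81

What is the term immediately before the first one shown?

D1: -16  -22  -28
D2: -6  -6
The second differences are constant at -6.
Work back: -16 + 6 = -10;  -15 + 10 = -5

-5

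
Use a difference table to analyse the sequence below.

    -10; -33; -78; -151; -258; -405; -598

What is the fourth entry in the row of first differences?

-107

First differences: -23, -45, -73, -107, -147, -193
Second differences: -22, -28, -34, -40, -46
Third differences: -6, -6, -6, -6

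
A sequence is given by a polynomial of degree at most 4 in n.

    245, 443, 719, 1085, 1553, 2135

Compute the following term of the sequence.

First differences: 198  276  366  468  582
Second differences: 78  90  102  114
Third differences: 12  12  12
The third differences are constant (12).
114 + 12 = 126;  582 + 126 = 708;  2135 + 708 = 2843

2843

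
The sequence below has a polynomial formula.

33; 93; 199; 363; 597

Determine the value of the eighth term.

1839

First differences: 60  106  164  234
Second differences: 46  58  70
Third differences: 12  12
The third differences are constant (12).
70 + 12 = 82;  234 + 82 = 316;  597 + 316 = 913
82 + 12 = 94;  316 + 94 = 410;  913 + 410 = 1323
94 + 12 = 106;  410 + 106 = 516;  1323 + 516 = 1839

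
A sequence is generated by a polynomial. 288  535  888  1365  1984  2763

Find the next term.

3720

Δ: 247, 353, 477, 619, 779
Δ²: 106, 124, 142, 160
Δ³: 18, 18, 18
The third differences are constant (18).
160 + 18 = 178;  779 + 178 = 957;  2763 + 957 = 3720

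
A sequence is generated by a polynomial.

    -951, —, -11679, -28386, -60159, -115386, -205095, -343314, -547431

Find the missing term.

Using the last 7 terms:
-16707, -31773, -55227, -89709, -138219, -204117
-15066, -23454, -34482, -48510, -65898
-8388, -11028, -14028, -17388
-2640, -3000, -3360
-360, -360
Constant fifth difference = -360.
Extend backward: -2640 + 360 = -2280;  -8388 + 2280 = -6108;  -15066 + 6108 = -8958;  -16707 + 8958 = -7749;  -11679 + 7749 = -3930

-3930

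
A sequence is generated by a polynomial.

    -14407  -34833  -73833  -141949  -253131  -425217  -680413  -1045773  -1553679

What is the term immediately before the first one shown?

-4941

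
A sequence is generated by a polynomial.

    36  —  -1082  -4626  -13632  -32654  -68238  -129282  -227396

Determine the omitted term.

-78

Using the last 7 terms:
First differences: -3544, -9006, -19022, -35584, -61044, -98114
Second differences: -5462, -10016, -16562, -25460, -37070
Third differences: -4554, -6546, -8898, -11610
Fourth differences: -1992, -2352, -2712
Fifth differences: -360, -360
Constant fifth difference = -360.
Extend backward: -1992 + 360 = -1632;  -4554 + 1632 = -2922;  -5462 + 2922 = -2540;  -3544 + 2540 = -1004;  -1082 + 1004 = -78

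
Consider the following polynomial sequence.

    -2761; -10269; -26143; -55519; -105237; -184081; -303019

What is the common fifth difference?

-240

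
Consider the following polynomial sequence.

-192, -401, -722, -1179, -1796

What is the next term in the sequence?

D1: -209, -321, -457, -617
D2: -112, -136, -160
D3: -24, -24
Constant third difference = -24, so extend:
-160 − 24 = -184;  -617 − 184 = -801;  -1796 − 801 = -2597

-2597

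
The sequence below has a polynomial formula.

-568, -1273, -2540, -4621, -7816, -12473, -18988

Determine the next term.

D1: -705  -1267  -2081  -3195  -4657  -6515
D2: -562  -814  -1114  -1462  -1858
D3: -252  -300  -348  -396
D4: -48  -48  -48
Fourth differences constant at -48.
-396 − 48 = -444;  -1858 − 444 = -2302;  -6515 − 2302 = -8817;  -18988 − 8817 = -27805

-27805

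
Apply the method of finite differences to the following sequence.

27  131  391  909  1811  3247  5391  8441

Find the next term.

D1: 104, 260, 518, 902, 1436, 2144, 3050
D2: 156, 258, 384, 534, 708, 906
D3: 102, 126, 150, 174, 198
D4: 24, 24, 24, 24
Fourth differences constant at 24.
198 + 24 = 222;  906 + 222 = 1128;  3050 + 1128 = 4178;  8441 + 4178 = 12619

12619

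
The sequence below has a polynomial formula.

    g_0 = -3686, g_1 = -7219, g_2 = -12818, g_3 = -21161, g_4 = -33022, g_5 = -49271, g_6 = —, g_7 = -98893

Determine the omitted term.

-70874

Using the first 6 terms:
First differences: -3533  -5599  -8343  -11861  -16249
Second differences: -2066  -2744  -3518  -4388
Third differences: -678  -774  -870
Fourth differences: -96  -96
Constant fourth difference = -96.
Extend forward: -870 − 96 = -966;  -4388 − 966 = -5354;  -16249 − 5354 = -21603;  -49271 − 21603 = -70874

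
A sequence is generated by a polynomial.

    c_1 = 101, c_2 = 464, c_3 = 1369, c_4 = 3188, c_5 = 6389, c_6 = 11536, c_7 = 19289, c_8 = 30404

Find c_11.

92921

Δ: 363 , 905 , 1819 , 3201 , 5147 , 7753 , 11115
Δ²: 542 , 914 , 1382 , 1946 , 2606 , 3362
Δ³: 372 , 468 , 564 , 660 , 756
Δ⁴: 96 , 96 , 96 , 96
Constant fourth difference = 96, so extend:
756 + 96 = 852;  3362 + 852 = 4214;  11115 + 4214 = 15329;  30404 + 15329 = 45733
852 + 96 = 948;  4214 + 948 = 5162;  15329 + 5162 = 20491;  45733 + 20491 = 66224
948 + 96 = 1044;  5162 + 1044 = 6206;  20491 + 6206 = 26697;  66224 + 26697 = 92921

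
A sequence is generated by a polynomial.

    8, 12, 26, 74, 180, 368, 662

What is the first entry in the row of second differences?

10

D1: 4, 14, 48, 106, 188, 294
D2: 10, 34, 58, 82, 106
D3: 24, 24, 24, 24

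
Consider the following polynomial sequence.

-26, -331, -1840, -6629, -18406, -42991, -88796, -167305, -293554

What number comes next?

-486611

First differences: -305, -1509, -4789, -11777, -24585, -45805, -78509, -126249
Second differences: -1204, -3280, -6988, -12808, -21220, -32704, -47740
Third differences: -2076, -3708, -5820, -8412, -11484, -15036
Fourth differences: -1632, -2112, -2592, -3072, -3552
Fifth differences: -480, -480, -480, -480
Fifth differences constant at -480.
-3552 − 480 = -4032;  -15036 − 4032 = -19068;  -47740 − 19068 = -66808;  -126249 − 66808 = -193057;  -293554 − 193057 = -486611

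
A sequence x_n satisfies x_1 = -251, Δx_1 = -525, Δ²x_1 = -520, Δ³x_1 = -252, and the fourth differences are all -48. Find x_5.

Build the table forward from the leading diagonal:
Fourth differences: -48  -48  -48  -48  -48
Third differences: -252  -300  -348  -396  -444
Second differences: -520  -772  -1072  -1420  -1816
First differences: -525  -1045  -1817  -2889  -4309
x: -251  -776  -1821  -3638  -6527

-6527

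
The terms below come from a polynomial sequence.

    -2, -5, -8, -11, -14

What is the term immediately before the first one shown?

1

First differences: -3  -3  -3  -3
The first differences are constant at -3.
Work back: -2 + 3 = 1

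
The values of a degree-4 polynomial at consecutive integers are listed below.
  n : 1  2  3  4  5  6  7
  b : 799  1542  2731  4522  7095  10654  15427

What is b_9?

First differences: 743, 1189, 1791, 2573, 3559, 4773
Second differences: 446, 602, 782, 986, 1214
Third differences: 156, 180, 204, 228
Fourth differences: 24, 24, 24
Constant fourth difference = 24, so extend:
228 + 24 = 252;  1214 + 252 = 1466;  4773 + 1466 = 6239;  15427 + 6239 = 21666
252 + 24 = 276;  1466 + 276 = 1742;  6239 + 1742 = 7981;  21666 + 7981 = 29647

29647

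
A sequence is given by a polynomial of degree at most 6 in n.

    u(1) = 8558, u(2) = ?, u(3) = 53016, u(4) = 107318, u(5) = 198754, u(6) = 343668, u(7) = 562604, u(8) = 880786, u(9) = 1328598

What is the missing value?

23224

Using the last 7 terms:
D1: 54302  91436  144914  218936  318182  447812
D2: 37134  53478  74022  99246  129630
D3: 16344  20544  25224  30384
D4: 4200  4680  5160
D5: 480  480
Constant fifth difference = 480.
Extend backward: 4200 − 480 = 3720;  16344 − 3720 = 12624;  37134 − 12624 = 24510;  54302 − 24510 = 29792;  53016 − 29792 = 23224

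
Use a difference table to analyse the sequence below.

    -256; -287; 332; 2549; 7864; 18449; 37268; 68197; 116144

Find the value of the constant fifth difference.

120

Δ: -31, 619, 2217, 5315, 10585, 18819, 30929, 47947
Δ²: 650, 1598, 3098, 5270, 8234, 12110, 17018
Δ³: 948, 1500, 2172, 2964, 3876, 4908
Δ⁴: 552, 672, 792, 912, 1032
Δ⁵: 120, 120, 120, 120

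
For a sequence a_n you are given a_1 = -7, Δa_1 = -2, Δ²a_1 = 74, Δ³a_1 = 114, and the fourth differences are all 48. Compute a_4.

Build the table forward from the leading diagonal:
D4: 48  48  48  48
D3: 114  162  210  258
D2: 74  188  350  560
D1: -2  72  260  610
a: -7  -9  63  323

323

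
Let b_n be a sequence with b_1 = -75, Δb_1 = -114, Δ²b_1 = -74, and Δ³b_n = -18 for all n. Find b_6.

Build the table forward from the leading diagonal:
Δ³: -18  -18  -18  -18  -18  -18
Δ²: -74  -92  -110  -128  -146  -164
Δ: -114  -188  -280  -390  -518  -664
b: -75  -189  -377  -657  -1047  -1565

-1565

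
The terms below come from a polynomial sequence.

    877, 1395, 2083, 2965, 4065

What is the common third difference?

24

D1: 518, 688, 882, 1100
D2: 170, 194, 218
D3: 24, 24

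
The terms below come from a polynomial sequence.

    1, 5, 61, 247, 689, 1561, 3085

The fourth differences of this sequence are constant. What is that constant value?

Δ: 4, 56, 186, 442, 872, 1524
Δ²: 52, 130, 256, 430, 652
Δ³: 78, 126, 174, 222
Δ⁴: 48, 48, 48

48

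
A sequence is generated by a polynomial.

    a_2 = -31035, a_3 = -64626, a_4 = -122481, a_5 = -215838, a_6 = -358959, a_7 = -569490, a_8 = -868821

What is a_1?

-13134

-33591  -57855  -93357  -143121  -210531  -299331
-24264  -35502  -49764  -67410  -88800
-11238  -14262  -17646  -21390
-3024  -3384  -3744
-360  -360
The fifth differences are constant at -360.
Work back: -3024 + 360 = -2664;  -11238 + 2664 = -8574;  -24264 + 8574 = -15690;  -33591 + 15690 = -17901;  -31035 + 17901 = -13134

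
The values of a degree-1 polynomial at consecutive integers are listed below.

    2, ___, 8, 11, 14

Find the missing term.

5

Using the last 3 terms:
3  3
Constant first difference = 3.
Extend backward: 8 − 3 = 5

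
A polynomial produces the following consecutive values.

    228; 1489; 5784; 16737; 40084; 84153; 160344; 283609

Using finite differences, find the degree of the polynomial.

5

Δ: 1261, 4295, 10953, 23347, 44069, 76191, 123265
Δ²: 3034, 6658, 12394, 20722, 32122, 47074
Δ³: 3624, 5736, 8328, 11400, 14952
Δ⁴: 2112, 2592, 3072, 3552
Δ⁵: 480, 480, 480
The fifth differences are constant, so the polynomial has degree 5.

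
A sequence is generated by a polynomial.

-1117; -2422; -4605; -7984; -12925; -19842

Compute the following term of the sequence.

Δ: -1305, -2183, -3379, -4941, -6917
Δ²: -878, -1196, -1562, -1976
Δ³: -318, -366, -414
Δ⁴: -48, -48
Constant fourth difference = -48, so extend:
-414 − 48 = -462;  -1976 − 462 = -2438;  -6917 − 2438 = -9355;  -19842 − 9355 = -29197

-29197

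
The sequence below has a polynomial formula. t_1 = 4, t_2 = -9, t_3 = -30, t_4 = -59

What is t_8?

Δ: -13, -21, -29
Δ²: -8, -8
Constant second difference = -8, so extend:
-29 − 8 = -37;  -59 − 37 = -96
-37 − 8 = -45;  -96 − 45 = -141
-45 − 8 = -53;  -141 − 53 = -194
-53 − 8 = -61;  -194 − 61 = -255

-255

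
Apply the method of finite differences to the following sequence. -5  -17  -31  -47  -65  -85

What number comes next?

First differences: -12, -14, -16, -18, -20
Second differences: -2, -2, -2, -2
Second differences constant at -2.
-20 − 2 = -22;  -85 − 22 = -107

-107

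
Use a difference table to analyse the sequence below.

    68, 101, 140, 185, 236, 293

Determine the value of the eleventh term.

668

First differences: 33 , 39 , 45 , 51 , 57
Second differences: 6 , 6 , 6 , 6
The second differences are constant (6).
57 + 6 = 63;  293 + 63 = 356
63 + 6 = 69;  356 + 69 = 425
69 + 6 = 75;  425 + 75 = 500
75 + 6 = 81;  500 + 81 = 581
81 + 6 = 87;  581 + 87 = 668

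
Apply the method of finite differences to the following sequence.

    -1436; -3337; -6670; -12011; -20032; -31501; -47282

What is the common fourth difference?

-96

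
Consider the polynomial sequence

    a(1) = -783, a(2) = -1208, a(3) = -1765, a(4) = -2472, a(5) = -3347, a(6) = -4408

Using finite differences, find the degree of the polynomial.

Δ: -425, -557, -707, -875, -1061
Δ²: -132, -150, -168, -186
Δ³: -18, -18, -18
The third differences are constant, so the polynomial has degree 3.

3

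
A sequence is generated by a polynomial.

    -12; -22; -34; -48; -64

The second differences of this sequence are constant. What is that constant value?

-2

First differences: -10, -12, -14, -16
Second differences: -2, -2, -2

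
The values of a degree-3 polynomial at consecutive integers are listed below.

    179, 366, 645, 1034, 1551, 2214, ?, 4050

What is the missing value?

3041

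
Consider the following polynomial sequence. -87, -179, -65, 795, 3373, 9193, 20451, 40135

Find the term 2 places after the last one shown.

D1: -92, 114, 860, 2578, 5820, 11258, 19684
D2: 206, 746, 1718, 3242, 5438, 8426
D3: 540, 972, 1524, 2196, 2988
D4: 432, 552, 672, 792
D5: 120, 120, 120
Constant fifth difference = 120, so extend:
792 + 120 = 912;  2988 + 912 = 3900;  8426 + 3900 = 12326;  19684 + 12326 = 32010;  40135 + 32010 = 72145
912 + 120 = 1032;  3900 + 1032 = 4932;  12326 + 4932 = 17258;  32010 + 17258 = 49268;  72145 + 49268 = 121413

121413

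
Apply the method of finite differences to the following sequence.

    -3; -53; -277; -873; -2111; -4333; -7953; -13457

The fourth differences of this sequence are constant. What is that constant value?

Δ: -50, -224, -596, -1238, -2222, -3620, -5504
Δ²: -174, -372, -642, -984, -1398, -1884
Δ³: -198, -270, -342, -414, -486
Δ⁴: -72, -72, -72, -72

-72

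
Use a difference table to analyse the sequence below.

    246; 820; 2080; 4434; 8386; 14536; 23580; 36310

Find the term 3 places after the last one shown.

574, 1260, 2354, 3952, 6150, 9044, 12730
686, 1094, 1598, 2198, 2894, 3686
408, 504, 600, 696, 792
96, 96, 96, 96
Fourth differences constant at 96.
792 + 96 = 888;  3686 + 888 = 4574;  12730 + 4574 = 17304;  36310 + 17304 = 53614
888 + 96 = 984;  4574 + 984 = 5558;  17304 + 5558 = 22862;  53614 + 22862 = 76476
984 + 96 = 1080;  5558 + 1080 = 6638;  22862 + 6638 = 29500;  76476 + 29500 = 105976

105976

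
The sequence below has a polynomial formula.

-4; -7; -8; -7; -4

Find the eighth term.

17

D1: -3, -1, 1, 3
D2: 2, 2, 2
Second differences constant at 2.
3 + 2 = 5;  -4 + 5 = 1
5 + 2 = 7;  1 + 7 = 8
7 + 2 = 9;  8 + 9 = 17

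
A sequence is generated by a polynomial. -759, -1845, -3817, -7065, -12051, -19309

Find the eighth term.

-43137

D1: -1086  -1972  -3248  -4986  -7258
D2: -886  -1276  -1738  -2272
D3: -390  -462  -534
D4: -72  -72
The fourth differences are constant (-72).
-534 − 72 = -606;  -2272 − 606 = -2878;  -7258 − 2878 = -10136;  -19309 − 10136 = -29445
-606 − 72 = -678;  -2878 − 678 = -3556;  -10136 − 3556 = -13692;  -29445 − 13692 = -43137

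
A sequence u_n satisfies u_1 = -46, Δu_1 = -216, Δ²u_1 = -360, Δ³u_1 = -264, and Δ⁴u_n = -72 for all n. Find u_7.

-13102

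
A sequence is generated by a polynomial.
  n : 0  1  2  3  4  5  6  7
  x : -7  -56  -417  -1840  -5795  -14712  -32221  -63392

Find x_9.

-195640

-49, -361, -1423, -3955, -8917, -17509, -31171
-312, -1062, -2532, -4962, -8592, -13662
-750, -1470, -2430, -3630, -5070
-720, -960, -1200, -1440
-240, -240, -240
Constant fifth difference = -240, so extend:
-1440 − 240 = -1680;  -5070 − 1680 = -6750;  -13662 − 6750 = -20412;  -31171 − 20412 = -51583;  -63392 − 51583 = -114975
-1680 − 240 = -1920;  -6750 − 1920 = -8670;  -20412 − 8670 = -29082;  -51583 − 29082 = -80665;  -114975 − 80665 = -195640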